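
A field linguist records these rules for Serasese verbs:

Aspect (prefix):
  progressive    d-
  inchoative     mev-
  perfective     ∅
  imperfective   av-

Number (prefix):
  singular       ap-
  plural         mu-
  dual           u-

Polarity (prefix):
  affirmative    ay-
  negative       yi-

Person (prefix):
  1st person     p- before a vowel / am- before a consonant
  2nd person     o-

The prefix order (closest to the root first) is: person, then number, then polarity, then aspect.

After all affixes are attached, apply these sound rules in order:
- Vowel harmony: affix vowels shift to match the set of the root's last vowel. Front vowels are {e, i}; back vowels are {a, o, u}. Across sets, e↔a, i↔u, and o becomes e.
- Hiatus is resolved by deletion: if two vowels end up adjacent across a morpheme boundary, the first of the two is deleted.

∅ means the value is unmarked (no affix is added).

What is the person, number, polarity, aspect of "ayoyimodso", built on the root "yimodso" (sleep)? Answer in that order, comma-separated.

Segment: ay-u-o-yimodso.
person: o- → 2nd person.
number: u- → dual.
polarity: ay- → affirmative.
aspect: ∅ → perfective.

2nd person, dual, affirmative, perfective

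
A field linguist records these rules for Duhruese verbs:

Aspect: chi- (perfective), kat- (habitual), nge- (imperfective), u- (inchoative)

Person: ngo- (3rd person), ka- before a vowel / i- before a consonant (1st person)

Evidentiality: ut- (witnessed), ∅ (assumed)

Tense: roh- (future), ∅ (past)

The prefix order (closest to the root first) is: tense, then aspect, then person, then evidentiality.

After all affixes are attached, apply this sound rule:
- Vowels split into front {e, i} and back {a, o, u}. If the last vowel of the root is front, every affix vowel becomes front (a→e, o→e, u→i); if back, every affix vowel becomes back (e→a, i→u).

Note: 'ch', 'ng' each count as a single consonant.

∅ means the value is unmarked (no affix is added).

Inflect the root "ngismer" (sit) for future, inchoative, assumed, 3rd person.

ngeirehngismer

Attach tense future roh- → rohngismer.
Attach aspect inchoative u- → urohngismer.
Attach person 3rd person ngo- → ngourohngismer.
evidentiality = assumed: zero marking, form stays ngourohngismer.
Apply vowel harmony: ngourohngismer → ngeirehngismer.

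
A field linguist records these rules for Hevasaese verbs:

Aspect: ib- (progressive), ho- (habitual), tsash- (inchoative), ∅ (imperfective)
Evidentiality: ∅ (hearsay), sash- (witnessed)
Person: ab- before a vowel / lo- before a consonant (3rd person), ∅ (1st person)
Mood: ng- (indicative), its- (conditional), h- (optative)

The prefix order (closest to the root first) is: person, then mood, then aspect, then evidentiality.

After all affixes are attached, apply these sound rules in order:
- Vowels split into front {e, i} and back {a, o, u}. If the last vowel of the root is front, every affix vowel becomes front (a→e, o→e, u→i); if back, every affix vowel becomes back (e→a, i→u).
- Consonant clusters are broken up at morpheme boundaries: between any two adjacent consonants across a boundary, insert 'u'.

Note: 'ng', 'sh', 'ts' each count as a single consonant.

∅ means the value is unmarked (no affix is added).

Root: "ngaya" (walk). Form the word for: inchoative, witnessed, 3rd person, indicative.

sashutsashungulongaya

Attach person 3rd person lo- (before consonant 'ng') → longaya.
Attach mood indicative ng- → nglongaya.
Attach aspect inchoative tsash- → tsashnglongaya.
Attach evidentiality witnessed sash- → sashtsashnglongaya.
Vowel harmony: no change.
Apply epenthesis: sashtsashnglongaya → sashutsashungulongaya.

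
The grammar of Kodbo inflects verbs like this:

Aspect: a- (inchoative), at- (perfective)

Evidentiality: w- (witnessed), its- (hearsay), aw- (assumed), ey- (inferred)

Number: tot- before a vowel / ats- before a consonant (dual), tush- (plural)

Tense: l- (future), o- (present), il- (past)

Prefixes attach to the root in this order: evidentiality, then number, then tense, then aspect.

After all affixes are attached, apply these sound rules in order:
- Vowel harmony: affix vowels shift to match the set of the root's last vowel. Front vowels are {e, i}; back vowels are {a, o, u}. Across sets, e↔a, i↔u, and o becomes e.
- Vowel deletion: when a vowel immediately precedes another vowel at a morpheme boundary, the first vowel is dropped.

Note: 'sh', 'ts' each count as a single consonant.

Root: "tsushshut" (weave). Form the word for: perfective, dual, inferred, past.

atultotaytsushshut

Attach evidentiality inferred ey- → eytsushshut.
Attach number dual tot- (before vowel 'e') → toteytsushshut.
Attach tense past il- → iltoteytsushshut.
Attach aspect perfective at- → atiltoteytsushshut.
Apply vowel harmony: atiltoteytsushshut → atultotaytsushshut.
Vowel deletion: no change.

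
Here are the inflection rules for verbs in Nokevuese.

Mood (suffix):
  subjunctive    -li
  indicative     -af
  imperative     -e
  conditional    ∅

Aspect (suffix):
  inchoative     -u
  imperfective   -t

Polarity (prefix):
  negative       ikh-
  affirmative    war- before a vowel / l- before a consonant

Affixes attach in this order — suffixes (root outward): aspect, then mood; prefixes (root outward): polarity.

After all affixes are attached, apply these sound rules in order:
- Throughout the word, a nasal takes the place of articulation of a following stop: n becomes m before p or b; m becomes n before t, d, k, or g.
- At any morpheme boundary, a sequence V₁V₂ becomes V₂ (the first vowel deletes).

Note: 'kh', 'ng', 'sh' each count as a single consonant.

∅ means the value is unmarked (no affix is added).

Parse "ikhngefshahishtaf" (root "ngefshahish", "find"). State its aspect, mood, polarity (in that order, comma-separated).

imperfective, indicative, negative

Segment: ikh-ngefshahish-t-af.
aspect: -t → imperfective.
mood: -af → indicative.
polarity: ikh- → negative.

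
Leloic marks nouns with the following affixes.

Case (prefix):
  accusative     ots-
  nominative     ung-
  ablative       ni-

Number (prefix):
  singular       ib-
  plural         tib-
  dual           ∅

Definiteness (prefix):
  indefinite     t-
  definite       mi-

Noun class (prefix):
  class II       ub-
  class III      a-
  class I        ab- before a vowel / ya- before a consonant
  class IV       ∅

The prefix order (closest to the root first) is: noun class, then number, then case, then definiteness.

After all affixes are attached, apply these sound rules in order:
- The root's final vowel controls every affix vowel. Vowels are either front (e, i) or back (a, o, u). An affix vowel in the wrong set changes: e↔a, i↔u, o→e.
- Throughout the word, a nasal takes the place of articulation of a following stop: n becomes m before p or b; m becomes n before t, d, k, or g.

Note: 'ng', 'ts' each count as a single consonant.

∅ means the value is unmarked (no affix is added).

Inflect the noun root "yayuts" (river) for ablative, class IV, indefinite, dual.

noun class = class IV: zero marking, form stays yayuts.
number = dual: zero marking, form stays yayuts.
Attach case ablative ni- → niyayuts.
Attach definiteness indefinite t- → tniyayuts.
Apply vowel harmony: tniyayuts → tnuyayuts.
Nasal assimilation: no change.

tnuyayuts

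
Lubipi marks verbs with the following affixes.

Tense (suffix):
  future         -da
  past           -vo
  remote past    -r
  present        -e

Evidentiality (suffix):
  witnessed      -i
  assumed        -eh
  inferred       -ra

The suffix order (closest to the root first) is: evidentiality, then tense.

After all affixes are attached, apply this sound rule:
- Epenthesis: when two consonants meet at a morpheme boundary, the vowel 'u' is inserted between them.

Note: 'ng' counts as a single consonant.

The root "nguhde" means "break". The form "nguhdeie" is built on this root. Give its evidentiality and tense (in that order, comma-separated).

witnessed, present

Segment: nguhde-i-e.
evidentiality: -i → witnessed.
tense: -e → present.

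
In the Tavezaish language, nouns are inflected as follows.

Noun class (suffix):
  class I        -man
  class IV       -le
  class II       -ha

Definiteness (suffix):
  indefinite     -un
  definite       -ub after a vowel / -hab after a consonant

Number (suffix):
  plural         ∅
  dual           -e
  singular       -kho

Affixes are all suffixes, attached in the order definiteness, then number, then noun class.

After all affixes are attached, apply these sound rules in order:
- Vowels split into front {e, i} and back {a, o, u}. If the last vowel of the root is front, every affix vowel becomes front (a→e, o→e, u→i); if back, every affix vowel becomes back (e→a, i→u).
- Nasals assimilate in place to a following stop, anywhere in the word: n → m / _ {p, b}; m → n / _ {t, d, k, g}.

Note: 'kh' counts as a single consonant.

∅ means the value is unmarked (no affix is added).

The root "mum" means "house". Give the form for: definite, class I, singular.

mumhabkhoman

Attach definiteness definite -hab (after consonant 'm') → mumhab.
Attach number singular -kho → mumhabkho.
Attach noun class class I -man → mumhabkhoman.
Vowel harmony: no change.
Nasal assimilation: no change.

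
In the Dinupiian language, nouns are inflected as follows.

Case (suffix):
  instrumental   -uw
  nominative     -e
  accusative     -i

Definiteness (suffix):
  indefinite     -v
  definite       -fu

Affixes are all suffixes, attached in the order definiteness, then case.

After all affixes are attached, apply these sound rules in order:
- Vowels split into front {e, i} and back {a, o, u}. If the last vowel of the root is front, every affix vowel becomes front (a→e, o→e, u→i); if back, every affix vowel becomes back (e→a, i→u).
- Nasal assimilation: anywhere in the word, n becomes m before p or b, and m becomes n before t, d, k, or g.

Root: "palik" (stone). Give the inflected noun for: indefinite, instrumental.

Attach definiteness indefinite -v → palikv.
Attach case instrumental -uw → palikvuw.
Apply vowel harmony: palikvuw → palikviw.
Nasal assimilation: no change.

palikviw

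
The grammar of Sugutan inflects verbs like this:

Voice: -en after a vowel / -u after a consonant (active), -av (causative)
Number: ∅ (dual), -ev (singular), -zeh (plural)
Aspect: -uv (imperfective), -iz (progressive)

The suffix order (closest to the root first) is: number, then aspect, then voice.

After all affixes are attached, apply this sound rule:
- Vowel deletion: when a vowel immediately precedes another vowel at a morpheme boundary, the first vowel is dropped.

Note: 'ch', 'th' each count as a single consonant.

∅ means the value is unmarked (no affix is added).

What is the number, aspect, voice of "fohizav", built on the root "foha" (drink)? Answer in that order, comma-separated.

Segment: foha-iz-av.
number: ∅ → dual.
aspect: -iz → progressive.
voice: -av → causative.

dual, progressive, causative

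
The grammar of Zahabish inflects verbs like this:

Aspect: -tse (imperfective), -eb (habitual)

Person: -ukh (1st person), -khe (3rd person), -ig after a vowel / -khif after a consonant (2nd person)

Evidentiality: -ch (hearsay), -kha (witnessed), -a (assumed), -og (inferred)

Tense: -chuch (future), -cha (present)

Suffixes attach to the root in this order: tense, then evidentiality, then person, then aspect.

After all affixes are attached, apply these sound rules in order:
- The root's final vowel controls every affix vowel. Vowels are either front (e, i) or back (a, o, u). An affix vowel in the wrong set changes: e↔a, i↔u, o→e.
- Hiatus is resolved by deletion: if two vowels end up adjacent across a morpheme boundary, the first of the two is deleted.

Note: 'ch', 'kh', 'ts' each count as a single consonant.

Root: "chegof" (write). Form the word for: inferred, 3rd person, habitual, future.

chegofchuchogkhab

Attach tense future -chuch → chegofchuch.
Attach evidentiality inferred -og → chegofchuchog.
Attach person 3rd person -khe → chegofchuchogkhe.
Attach aspect habitual -eb → chegofchuchogkheeb.
Apply vowel harmony: chegofchuchogkheeb → chegofchuchogkhaab.
Apply vowel deletion: chegofchuchogkhaab → chegofchuchogkhab.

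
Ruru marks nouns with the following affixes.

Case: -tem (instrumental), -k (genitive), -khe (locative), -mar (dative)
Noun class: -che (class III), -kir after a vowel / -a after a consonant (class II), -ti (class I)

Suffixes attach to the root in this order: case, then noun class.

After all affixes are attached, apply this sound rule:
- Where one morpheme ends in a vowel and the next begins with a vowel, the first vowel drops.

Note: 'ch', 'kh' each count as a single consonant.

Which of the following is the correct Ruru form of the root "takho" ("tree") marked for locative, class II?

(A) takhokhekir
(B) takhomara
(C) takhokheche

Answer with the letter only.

Attach case locative -khe → takhokhe.
Attach noun class class II -kir (after vowel 'e') → takhokhekir.
Vowel deletion: no change.
So the correct form is takhokhekir, option (A).
(B) takhomara is wrong: it uses dative instead of locative for case.
(C) takhokheche is wrong: it uses class III instead of class II for noun class.

A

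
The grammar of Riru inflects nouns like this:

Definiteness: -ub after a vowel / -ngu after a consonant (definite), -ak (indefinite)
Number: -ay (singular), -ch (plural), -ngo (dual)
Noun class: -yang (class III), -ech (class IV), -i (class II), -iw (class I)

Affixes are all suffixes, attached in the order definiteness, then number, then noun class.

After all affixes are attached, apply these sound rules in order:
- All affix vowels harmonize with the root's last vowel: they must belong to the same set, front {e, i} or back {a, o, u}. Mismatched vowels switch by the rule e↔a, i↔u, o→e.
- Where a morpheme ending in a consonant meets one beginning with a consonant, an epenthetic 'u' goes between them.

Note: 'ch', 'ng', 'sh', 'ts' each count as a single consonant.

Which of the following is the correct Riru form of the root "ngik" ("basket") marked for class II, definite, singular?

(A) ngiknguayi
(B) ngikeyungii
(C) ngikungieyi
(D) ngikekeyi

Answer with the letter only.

C

Attach definiteness definite -ngu (after consonant 'k') → ngikngu.
Attach number singular -ay → ngiknguay.
Attach noun class class II -i → ngiknguayi.
Apply vowel harmony: ngiknguayi → ngikngieyi.
Apply epenthesis: ngikngieyi → ngikungieyi.
So the correct form is ngikungieyi, option (C).
(D) ngikekeyi is wrong: it uses indefinite instead of definite for definiteness.
(A) ngiknguayi is wrong: it fails to apply the sound rule(s).
(B) ngikeyungii is wrong: it has the affixes in the wrong order.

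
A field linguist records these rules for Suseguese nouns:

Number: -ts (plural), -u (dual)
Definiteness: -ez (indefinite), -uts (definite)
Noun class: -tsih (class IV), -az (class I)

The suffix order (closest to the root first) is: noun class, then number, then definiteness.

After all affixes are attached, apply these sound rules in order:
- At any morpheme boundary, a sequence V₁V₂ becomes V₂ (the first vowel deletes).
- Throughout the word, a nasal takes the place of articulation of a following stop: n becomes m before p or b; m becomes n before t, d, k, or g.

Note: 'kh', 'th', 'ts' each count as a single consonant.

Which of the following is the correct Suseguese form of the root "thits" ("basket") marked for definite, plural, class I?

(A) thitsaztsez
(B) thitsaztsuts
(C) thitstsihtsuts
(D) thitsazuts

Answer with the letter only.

Attach noun class class I -az → thitsaz.
Attach number plural -ts → thitsazts.
Attach definiteness definite -uts → thitsaztsuts.
Vowel deletion: no change.
Nasal assimilation: no change.
So the correct form is thitsaztsuts, option (B).
(C) thitstsihtsuts is wrong: it uses class IV instead of class I for noun class.
(D) thitsazuts is wrong: it uses dual instead of plural for number.
(A) thitsaztsez is wrong: it uses indefinite instead of definite for definiteness.

B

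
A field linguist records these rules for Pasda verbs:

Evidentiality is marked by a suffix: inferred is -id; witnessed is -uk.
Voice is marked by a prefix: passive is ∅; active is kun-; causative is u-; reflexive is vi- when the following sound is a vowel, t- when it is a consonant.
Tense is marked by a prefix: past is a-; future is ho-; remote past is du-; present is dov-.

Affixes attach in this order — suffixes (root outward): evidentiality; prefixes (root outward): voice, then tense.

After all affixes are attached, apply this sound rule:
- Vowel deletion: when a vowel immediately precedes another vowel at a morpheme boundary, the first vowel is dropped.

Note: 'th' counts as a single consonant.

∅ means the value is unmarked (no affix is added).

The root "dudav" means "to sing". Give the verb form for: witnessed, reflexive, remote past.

Attach evidentiality witnessed -uk → dudavuk.
Attach voice reflexive t- (before consonant 'd') → tdudavuk.
Attach tense remote past du- → dutdudavuk.
Vowel deletion: no change.

dutdudavuk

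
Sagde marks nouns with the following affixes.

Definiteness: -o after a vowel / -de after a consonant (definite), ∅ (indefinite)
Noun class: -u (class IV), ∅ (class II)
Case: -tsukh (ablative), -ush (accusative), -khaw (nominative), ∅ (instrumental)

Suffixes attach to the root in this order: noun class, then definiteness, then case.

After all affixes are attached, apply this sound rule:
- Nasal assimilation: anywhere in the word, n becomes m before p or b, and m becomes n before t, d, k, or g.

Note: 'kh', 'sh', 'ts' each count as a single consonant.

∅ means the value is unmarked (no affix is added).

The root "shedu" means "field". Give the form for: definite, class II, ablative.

noun class = class II: zero marking, form stays shedu.
Attach definiteness definite -o (after vowel 'u') → sheduo.
Attach case ablative -tsukh → sheduotsukh.
Nasal assimilation: no change.

sheduotsukh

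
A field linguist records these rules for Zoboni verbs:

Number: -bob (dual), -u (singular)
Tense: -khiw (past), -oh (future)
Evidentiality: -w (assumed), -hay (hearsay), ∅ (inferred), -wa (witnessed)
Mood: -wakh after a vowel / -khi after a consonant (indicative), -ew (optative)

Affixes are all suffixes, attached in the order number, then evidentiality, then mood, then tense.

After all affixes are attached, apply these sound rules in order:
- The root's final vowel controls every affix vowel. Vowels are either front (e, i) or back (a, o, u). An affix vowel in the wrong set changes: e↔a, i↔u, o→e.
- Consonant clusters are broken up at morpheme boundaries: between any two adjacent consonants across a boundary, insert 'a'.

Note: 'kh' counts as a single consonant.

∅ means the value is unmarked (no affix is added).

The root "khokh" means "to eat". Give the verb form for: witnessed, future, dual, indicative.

Attach number dual -bob → khokhbob.
Attach evidentiality witnessed -wa → khokhbobwa.
Attach mood indicative -wakh (after vowel 'a') → khokhbobwawakh.
Attach tense future -oh → khokhbobwawakhoh.
Vowel harmony: no change.
Apply epenthesis: khokhbobwawakhoh → khokhabobawawakhoh.

khokhabobawawakhoh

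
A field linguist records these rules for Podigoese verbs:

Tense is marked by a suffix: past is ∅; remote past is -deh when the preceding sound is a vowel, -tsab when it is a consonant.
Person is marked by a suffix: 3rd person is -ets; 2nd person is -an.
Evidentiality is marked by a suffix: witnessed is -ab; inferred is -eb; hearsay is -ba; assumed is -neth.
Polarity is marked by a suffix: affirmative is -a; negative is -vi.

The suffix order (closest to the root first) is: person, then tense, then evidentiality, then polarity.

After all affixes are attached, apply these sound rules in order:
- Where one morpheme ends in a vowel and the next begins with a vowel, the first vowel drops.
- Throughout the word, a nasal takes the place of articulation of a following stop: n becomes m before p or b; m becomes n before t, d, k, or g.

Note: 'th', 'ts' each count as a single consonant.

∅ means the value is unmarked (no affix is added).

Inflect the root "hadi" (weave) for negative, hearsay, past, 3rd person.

Attach person 3rd person -ets → hadiets.
tense = past: zero marking, form stays hadiets.
Attach evidentiality hearsay -ba → hadietsba.
Attach polarity negative -vi → hadietsbavi.
Apply vowel deletion: hadietsbavi → hadetsbavi.
Nasal assimilation: no change.

hadetsbavi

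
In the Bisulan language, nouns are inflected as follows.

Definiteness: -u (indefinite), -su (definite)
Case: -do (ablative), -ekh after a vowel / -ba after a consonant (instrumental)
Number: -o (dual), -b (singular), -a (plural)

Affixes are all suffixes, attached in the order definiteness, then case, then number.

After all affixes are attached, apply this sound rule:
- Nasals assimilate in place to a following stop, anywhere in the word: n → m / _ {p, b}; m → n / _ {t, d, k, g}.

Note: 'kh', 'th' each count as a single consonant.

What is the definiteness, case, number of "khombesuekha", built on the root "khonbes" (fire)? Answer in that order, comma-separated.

indefinite, instrumental, plural

Segment: khonbes-u-ekh-a.
definiteness: -u → indefinite.
case: -ekh/ba → instrumental.
number: -a → plural.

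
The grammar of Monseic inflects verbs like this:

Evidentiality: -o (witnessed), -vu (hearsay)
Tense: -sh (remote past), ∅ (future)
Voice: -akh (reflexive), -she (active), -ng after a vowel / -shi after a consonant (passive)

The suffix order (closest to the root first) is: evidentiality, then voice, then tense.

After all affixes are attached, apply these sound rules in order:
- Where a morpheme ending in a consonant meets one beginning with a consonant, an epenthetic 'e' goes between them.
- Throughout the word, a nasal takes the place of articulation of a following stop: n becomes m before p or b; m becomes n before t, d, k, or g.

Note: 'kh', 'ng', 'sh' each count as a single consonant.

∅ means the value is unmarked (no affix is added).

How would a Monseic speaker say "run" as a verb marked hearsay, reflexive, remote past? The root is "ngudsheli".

ngudshelivuakhesh

Attach evidentiality hearsay -vu → ngudshelivu.
Attach voice reflexive -akh → ngudshelivuakh.
Attach tense remote past -sh → ngudshelivuakhsh.
Apply epenthesis: ngudshelivuakhsh → ngudshelivuakhesh.
Nasal assimilation: no change.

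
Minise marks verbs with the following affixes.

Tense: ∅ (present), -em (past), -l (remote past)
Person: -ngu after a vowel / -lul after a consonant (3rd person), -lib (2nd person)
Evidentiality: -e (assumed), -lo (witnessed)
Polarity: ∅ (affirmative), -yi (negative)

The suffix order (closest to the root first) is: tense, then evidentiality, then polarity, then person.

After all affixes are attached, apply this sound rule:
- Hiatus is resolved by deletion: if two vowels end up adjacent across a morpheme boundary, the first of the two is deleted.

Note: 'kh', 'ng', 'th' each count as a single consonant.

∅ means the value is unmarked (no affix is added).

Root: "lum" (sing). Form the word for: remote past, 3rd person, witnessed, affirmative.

Attach tense remote past -l → luml.
Attach evidentiality witnessed -lo → lumllo.
polarity = affirmative: zero marking, form stays lumllo.
Attach person 3rd person -ngu (after vowel 'o') → lumllongu.
Vowel deletion: no change.

lumllongu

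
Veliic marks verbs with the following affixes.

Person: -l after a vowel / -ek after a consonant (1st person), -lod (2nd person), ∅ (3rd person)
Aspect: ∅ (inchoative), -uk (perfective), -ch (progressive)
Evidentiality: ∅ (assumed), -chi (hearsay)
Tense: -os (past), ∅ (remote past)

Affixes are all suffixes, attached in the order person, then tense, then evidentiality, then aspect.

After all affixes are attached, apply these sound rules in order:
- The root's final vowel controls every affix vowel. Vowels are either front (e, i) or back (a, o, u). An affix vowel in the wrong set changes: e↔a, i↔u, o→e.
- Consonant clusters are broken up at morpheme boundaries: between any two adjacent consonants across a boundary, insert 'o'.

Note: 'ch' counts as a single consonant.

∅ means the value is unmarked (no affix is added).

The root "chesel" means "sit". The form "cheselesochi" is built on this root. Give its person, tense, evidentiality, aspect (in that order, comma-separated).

3rd person, past, hearsay, inchoative

Segment: chesel-os-chi.
person: ∅ → 3rd person.
tense: -os → past.
evidentiality: -chi → hearsay.
aspect: ∅ → inchoative.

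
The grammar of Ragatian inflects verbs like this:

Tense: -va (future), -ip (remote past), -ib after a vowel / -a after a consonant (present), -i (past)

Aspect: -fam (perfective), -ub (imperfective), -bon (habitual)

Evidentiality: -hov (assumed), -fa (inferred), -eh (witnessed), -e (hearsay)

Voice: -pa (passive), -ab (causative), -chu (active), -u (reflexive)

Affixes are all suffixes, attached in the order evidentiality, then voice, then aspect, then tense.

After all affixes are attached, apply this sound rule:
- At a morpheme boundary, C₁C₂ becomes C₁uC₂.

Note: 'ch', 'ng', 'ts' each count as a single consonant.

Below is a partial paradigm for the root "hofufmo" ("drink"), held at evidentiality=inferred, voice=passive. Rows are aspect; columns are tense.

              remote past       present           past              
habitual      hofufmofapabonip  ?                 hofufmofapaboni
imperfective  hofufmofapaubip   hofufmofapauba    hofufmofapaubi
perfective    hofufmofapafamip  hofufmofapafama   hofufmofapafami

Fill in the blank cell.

hofufmofapabona

Attach evidentiality inferred -fa → hofufmofa.
Attach voice passive -pa → hofufmofapa.
Attach aspect habitual -bon → hofufmofapabon.
Attach tense present -a (after consonant 'n') → hofufmofapabona.
Epenthesis: no change.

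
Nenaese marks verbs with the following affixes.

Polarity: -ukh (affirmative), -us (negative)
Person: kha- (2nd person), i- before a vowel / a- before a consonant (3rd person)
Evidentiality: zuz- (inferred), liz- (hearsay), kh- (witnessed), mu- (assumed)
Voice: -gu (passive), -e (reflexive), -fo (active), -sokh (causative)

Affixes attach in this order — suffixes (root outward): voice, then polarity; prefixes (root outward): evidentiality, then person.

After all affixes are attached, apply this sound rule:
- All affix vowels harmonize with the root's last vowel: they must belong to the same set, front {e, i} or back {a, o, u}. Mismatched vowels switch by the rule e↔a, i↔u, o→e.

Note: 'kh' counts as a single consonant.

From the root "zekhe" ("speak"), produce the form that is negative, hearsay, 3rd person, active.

Attach voice active -fo → zekhefo.
Attach evidentiality hearsay liz- → lizzekhefo.
Attach polarity negative -us → lizzekhefous.
Attach person 3rd person a- (before consonant 'l') → alizzekhefous.
Apply vowel harmony: alizzekhefous → elizzekhefeis.

elizzekhefeis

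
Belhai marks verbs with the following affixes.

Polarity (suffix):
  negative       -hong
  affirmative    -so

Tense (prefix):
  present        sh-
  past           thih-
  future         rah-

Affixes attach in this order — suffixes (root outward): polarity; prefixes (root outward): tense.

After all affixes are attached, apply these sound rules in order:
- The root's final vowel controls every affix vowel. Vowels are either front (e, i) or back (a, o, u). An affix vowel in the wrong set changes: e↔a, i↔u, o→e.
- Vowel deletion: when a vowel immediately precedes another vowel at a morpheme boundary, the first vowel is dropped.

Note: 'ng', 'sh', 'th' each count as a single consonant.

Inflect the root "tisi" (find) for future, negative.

Attach tense future rah- → rahtisi.
Attach polarity negative -hong → rahtisihong.
Apply vowel harmony: rahtisihong → rehtisiheng.
Vowel deletion: no change.

rehtisiheng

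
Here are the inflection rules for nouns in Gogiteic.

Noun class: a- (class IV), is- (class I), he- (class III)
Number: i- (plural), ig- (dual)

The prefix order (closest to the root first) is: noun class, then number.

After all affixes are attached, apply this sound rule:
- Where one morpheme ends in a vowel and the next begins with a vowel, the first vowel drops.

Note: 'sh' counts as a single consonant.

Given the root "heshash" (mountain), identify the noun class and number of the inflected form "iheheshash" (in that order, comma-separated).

class III, plural

Segment: i-he-heshash.
noun class: he- → class III.
number: i- → plural.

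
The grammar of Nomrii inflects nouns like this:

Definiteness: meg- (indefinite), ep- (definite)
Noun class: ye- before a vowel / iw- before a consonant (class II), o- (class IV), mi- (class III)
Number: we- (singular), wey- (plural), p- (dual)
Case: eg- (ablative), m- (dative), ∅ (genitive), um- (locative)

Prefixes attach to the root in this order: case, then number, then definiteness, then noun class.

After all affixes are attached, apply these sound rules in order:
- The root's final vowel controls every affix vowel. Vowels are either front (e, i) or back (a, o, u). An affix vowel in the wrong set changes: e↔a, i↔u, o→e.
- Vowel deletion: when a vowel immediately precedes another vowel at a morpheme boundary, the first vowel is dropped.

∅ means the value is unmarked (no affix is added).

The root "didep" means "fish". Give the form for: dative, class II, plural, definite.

yepweymdidep

Attach case dative m- → mdidep.
Attach number plural wey- → weymdidep.
Attach definiteness definite ep- → epweymdidep.
Attach noun class class II ye- (before vowel 'e') → yeepweymdidep.
Vowel harmony: no change.
Apply vowel deletion: yeepweymdidep → yepweymdidep.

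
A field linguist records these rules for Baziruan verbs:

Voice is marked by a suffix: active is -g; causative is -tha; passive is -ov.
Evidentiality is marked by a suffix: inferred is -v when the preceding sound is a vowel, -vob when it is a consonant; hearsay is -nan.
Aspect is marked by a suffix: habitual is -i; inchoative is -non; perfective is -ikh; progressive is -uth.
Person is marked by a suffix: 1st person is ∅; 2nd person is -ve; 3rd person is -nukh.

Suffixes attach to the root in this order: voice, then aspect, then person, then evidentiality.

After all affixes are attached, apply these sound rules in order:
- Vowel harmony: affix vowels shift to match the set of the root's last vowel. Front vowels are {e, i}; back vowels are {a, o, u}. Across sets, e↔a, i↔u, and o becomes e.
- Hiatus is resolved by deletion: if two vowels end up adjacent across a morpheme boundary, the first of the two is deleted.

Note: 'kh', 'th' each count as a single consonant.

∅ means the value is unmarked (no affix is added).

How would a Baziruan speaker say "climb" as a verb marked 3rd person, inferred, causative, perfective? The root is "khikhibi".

Attach voice causative -tha → khikhibitha.
Attach aspect perfective -ikh → khikhibithaikh.
Attach person 3rd person -nukh → khikhibithaikhnukh.
Attach evidentiality inferred -vob (after consonant 'kh') → khikhibithaikhnukhvob.
Apply vowel harmony: khikhibithaikhnukhvob → khikhibitheikhnikhveb.
Apply vowel deletion: khikhibitheikhnikhveb → khikhibithikhnikhveb.

khikhibithikhnikhveb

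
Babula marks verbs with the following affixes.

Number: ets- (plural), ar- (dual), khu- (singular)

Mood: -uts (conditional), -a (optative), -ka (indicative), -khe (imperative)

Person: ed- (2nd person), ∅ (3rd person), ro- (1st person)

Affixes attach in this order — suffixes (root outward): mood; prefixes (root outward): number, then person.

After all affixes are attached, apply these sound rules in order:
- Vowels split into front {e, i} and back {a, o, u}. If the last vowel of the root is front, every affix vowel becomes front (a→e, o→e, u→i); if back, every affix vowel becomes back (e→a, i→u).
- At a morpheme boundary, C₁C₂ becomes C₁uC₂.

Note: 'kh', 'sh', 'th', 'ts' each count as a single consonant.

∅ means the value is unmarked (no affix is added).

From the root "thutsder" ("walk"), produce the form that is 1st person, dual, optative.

reeruthutsdere

Attach number dual ar- → arthutsder.
Attach mood optative -a → arthutsdera.
Attach person 1st person ro- → roarthutsdera.
Apply vowel harmony: roarthutsdera → reerthutsdere.
Apply epenthesis: reerthutsdere → reeruthutsdere.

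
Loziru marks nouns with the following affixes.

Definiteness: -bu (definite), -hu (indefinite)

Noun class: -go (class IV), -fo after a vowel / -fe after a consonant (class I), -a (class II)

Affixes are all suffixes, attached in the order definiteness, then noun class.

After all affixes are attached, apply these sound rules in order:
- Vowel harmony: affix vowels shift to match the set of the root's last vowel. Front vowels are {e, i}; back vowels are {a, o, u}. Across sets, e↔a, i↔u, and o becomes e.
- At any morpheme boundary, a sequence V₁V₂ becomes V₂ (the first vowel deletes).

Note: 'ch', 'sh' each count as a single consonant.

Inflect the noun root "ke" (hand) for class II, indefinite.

Attach definiteness indefinite -hu → kehu.
Attach noun class class II -a → kehua.
Apply vowel harmony: kehua → kehie.
Apply vowel deletion: kehie → kehe.

kehe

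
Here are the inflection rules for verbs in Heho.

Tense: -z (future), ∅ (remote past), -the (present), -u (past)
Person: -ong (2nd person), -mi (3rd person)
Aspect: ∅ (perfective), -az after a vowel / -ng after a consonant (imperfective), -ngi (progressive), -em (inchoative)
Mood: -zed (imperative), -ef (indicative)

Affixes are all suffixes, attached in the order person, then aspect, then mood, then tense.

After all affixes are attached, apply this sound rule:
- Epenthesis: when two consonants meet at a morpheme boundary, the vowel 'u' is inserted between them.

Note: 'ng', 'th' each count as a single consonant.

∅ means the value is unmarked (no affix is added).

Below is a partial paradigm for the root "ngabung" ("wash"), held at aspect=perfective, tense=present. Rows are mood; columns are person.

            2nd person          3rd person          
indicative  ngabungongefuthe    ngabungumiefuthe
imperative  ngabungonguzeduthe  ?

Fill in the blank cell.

ngabungumizeduthe

Attach person 3rd person -mi → ngabungmi.
aspect = perfective: zero marking, form stays ngabungmi.
Attach mood imperative -zed → ngabungmized.
Attach tense present -the → ngabungmizedthe.
Apply epenthesis: ngabungmizedthe → ngabungumizeduthe.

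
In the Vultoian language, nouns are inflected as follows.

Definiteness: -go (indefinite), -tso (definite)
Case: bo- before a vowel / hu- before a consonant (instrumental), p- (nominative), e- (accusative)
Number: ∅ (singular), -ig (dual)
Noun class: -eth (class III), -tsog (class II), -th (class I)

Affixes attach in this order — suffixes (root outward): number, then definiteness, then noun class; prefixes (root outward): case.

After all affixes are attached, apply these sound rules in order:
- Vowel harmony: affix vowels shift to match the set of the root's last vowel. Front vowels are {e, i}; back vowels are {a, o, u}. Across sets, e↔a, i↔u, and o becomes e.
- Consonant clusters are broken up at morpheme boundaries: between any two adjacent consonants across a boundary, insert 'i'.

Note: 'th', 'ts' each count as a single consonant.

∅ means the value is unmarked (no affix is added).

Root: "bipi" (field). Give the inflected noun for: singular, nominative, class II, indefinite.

number = singular: zero marking, form stays bipi.
Attach definiteness indefinite -go → bipigo.
Attach case nominative p- → pbipigo.
Attach noun class class II -tsog → pbipigotsog.
Apply vowel harmony: pbipigotsog → pbipigetseg.
Apply epenthesis: pbipigetseg → pibipigetseg.

pibipigetseg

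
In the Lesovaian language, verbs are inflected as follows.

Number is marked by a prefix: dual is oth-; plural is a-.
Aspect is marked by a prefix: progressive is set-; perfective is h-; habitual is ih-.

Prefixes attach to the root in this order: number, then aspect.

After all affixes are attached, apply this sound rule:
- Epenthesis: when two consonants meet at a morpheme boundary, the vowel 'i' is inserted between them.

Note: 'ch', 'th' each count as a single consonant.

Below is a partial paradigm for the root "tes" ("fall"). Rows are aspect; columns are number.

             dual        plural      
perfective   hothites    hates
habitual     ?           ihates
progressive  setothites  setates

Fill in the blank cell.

Attach number dual oth- → othtes.
Attach aspect habitual ih- → ihothtes.
Apply epenthesis: ihothtes → ihothites.

ihothites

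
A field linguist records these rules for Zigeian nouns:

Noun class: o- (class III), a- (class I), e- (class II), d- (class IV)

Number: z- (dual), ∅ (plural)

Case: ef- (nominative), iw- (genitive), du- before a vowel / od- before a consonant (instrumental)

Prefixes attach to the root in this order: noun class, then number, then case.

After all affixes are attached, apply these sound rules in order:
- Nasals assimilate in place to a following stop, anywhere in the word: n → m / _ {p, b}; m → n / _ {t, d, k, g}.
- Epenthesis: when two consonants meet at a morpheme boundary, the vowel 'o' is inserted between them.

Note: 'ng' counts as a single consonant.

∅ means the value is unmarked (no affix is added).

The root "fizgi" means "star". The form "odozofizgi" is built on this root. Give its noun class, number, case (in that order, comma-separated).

class III, dual, instrumental

Segment: od-z-o-fizgi.
noun class: o- → class III.
number: z- → dual.
case: du/od- → instrumental.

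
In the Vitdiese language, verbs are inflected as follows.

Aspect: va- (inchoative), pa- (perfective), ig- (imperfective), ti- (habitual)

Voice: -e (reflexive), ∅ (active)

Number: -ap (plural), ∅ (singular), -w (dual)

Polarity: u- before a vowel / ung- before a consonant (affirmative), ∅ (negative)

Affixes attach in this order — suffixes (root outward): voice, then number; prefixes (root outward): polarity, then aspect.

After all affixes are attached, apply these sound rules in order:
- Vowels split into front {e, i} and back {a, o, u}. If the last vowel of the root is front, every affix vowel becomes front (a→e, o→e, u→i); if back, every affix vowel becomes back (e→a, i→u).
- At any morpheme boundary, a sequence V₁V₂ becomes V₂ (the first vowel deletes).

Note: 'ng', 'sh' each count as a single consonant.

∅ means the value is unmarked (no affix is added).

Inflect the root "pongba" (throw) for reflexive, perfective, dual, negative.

Attach voice reflexive -e → pongbae.
Attach number dual -w → pongbaew.
polarity = negative: zero marking, form stays pongbaew.
Attach aspect perfective pa- → papongbaew.
Apply vowel harmony: papongbaew → papongbaaw.
Apply vowel deletion: papongbaaw → papongbaw.

papongbaw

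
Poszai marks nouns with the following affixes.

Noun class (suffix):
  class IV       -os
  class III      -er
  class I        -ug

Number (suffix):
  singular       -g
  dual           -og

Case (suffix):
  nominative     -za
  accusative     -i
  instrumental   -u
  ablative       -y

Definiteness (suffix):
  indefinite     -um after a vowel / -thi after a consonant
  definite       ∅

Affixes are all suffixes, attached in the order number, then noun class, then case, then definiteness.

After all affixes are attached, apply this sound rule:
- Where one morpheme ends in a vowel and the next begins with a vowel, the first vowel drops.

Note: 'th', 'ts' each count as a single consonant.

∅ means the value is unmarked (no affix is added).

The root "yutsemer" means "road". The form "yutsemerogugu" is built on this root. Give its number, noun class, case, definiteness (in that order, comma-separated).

dual, class I, instrumental, definite

Segment: yutsemer-og-ug-u.
number: -og → dual.
noun class: -ug → class I.
case: -u → instrumental.
definiteness: ∅ → definite.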